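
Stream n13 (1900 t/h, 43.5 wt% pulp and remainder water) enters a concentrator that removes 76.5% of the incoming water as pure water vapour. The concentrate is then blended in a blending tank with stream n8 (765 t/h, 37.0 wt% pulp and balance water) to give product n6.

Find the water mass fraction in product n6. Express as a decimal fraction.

0.398

Vapour removed = 0.765×0.565×1900 = 821.23 t/h; concentrate = 1078.8 t/h.
water reaching the mixer = 252.27 (from concentrate) + 765×0.630 = 734.22 t/h.
Product flow = 1078.8 + 765 = 1843.8 t/h; water fraction = 0.398.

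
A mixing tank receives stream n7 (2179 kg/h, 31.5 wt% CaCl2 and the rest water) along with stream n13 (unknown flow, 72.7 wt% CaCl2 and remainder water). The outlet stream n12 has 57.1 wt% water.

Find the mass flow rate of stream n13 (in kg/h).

Let n13 be the unknown flow. Total out = 2179 + n13.
water balance: 1492.6 + 0.273·n13 = 0.571·(2179 + n13)
(0.273 − 0.571)·n13 = 0.571×2179 − 1492.6 = -248.41
n13 = -248.41 / -0.298 = 833.58 kg/h

833.6 kg/h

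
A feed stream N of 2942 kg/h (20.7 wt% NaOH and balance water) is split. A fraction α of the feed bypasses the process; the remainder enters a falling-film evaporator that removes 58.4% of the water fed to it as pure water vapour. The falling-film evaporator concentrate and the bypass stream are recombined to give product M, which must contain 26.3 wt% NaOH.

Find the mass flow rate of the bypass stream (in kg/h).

1589 kg/h

All 2942×0.207 = 608.99 kg/h of NaOH reaches M, so M = 608.99/0.263 = 2315.6 kg/h and vapour = 626.43 kg/h.
The evaporator receives (1−α)·2942 of feed at 0.793 water and removes 0.584 of that water:
0.584×0.793×(1−α)×2942 = 626.43
(1−α) = 626.43/1362.5 = 0.4598;  α = 0.5402.
Bypass flow = 0.5402×2942 = 1589.3 kg/h.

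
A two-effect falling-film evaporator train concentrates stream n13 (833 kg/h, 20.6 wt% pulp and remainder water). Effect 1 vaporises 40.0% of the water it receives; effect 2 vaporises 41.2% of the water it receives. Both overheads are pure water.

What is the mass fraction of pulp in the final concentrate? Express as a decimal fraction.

water in feed = 833×0.794 = 661.4 kg/h.
After stage 1: water left = (1−0.400)×661.4 = 396.84; stream total = 568.44 kg/h.
After stage 2: water left = (1−0.412)×396.84 = 233.34; final concentrate = 404.94 kg/h.
pulp fraction = 171.6/404.94 = 0.424.

0.424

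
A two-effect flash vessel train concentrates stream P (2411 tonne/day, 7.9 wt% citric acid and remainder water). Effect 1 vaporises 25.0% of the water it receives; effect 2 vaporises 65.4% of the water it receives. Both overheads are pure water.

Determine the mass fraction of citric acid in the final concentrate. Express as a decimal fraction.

water in feed = 2411×0.921 = 2220.5 tonne/day.
After stage 1: water left = (1−0.250)×2220.5 = 1665.4; stream total = 1855.9 tonne/day.
After stage 2: water left = (1−0.654)×1665.4 = 576.23; final concentrate = 766.7 tonne/day.
citric acid fraction = 190.47/766.7 = 0.248.

0.248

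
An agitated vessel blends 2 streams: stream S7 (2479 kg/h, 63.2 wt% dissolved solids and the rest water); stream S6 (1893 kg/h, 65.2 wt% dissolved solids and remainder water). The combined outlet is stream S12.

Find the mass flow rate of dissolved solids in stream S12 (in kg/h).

dissolved solids out = dissolved solids in = 2479×0.632 + 1893×0.652 = 2801 kg/h.

2801 kg/h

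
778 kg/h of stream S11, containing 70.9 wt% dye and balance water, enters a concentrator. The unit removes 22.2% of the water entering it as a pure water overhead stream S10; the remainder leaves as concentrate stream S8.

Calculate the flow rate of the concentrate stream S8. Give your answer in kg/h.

water entering = 778×0.291 = 226.4 kg/h; overhead removed = 0.222×226.4 = 50.26 kg/h.
Concentrate = 778 − 50.26 = 727.74 kg/h.

727.7 kg/h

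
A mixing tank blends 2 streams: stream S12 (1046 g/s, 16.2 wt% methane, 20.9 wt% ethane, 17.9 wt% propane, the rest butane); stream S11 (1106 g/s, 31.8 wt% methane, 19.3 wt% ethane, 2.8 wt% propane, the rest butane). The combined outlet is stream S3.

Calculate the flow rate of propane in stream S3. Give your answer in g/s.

218.2 g/s

propane out = propane in = 1046×0.179 + 1106×0.028 = 218.2 g/s.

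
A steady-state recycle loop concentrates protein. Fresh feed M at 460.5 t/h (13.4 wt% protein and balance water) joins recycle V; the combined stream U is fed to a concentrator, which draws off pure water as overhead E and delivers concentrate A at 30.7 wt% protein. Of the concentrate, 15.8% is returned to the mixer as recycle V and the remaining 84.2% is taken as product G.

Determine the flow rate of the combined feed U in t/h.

498.2 t/h

Overall protein balance (none leaves overhead): protein in fresh feed = protein in product, i.e. 460.5×0.134 = (1−0.158)·A·0.307.
A = 61.707/(0.307×0.842) = 238.72 t/h.
Recycle V = 0.158×238.72 = 37.717 t/h.
Combined feed U = 460.5 + 37.717 = 498.22 t/h.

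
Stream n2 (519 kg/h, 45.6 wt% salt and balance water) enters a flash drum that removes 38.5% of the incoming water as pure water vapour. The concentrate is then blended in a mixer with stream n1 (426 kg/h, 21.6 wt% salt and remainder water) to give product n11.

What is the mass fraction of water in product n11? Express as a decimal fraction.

Vapour removed = 0.385×0.544×519 = 108.7 kg/h; concentrate = 410.3 kg/h.
water reaching the mixer = 173.64 (from concentrate) + 426×0.784 = 507.62 kg/h.
Product flow = 410.3 + 426 = 836.3 kg/h; water fraction = 0.607.

0.607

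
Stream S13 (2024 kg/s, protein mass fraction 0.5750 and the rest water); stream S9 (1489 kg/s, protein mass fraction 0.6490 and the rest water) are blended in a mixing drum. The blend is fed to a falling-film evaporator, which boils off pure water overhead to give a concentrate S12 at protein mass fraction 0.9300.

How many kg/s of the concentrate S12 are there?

2290 kg/s

protein entering = 2024×0.575 + 1489×0.649 = 2130.2 kg/s.
All protein reports to S12, so S12 = 2130.2/0.930 = 2290.5 kg/s.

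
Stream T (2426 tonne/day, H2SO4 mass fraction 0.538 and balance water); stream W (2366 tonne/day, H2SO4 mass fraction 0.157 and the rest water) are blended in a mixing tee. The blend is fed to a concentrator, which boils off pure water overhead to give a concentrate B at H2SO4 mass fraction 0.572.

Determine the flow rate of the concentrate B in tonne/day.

2931 tonne/day

H2SO4 entering = 2426×0.538 + 2366×0.157 = 1676.7 tonne/day.
All H2SO4 reports to B, so B = 1676.7/0.572 = 2931.2 tonne/day.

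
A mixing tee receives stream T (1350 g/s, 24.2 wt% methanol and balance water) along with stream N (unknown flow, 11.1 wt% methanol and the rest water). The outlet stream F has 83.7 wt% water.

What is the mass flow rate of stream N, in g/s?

2051 g/s

Let N be the unknown flow. Total out = 1350 + N.
water balance: 1023.3 + 0.889·N = 0.837·(1350 + N)
(0.889 − 0.837)·N = 0.837×1350 − 1023.3 = 106.65
N = 106.65 / 0.052 = 2051 g/s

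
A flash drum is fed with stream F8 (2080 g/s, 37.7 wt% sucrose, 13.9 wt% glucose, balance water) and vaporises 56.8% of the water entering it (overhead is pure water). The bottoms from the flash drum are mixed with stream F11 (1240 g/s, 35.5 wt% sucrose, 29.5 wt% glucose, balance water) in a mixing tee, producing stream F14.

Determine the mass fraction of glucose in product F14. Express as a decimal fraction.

Vapour removed = 0.568×0.484×2080 = 571.82 g/s; concentrate = 1508.2 g/s.
glucose reaching the mixer = 289.12 (from concentrate) + 1240×0.295 = 654.92 g/s.
Product flow = 1508.2 + 1240 = 2748.2 g/s; glucose fraction = 0.238.

0.238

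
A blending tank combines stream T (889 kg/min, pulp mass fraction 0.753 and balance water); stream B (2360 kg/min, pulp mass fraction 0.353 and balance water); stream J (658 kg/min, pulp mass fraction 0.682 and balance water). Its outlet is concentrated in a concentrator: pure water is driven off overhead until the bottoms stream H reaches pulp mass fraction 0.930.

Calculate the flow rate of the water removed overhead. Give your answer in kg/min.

1809 kg/min

pulp entering = 889×0.753 + 2360×0.353 + 658×0.682 = 1951.3 kg/min.
All pulp reports to H, so H = 1951.3/0.930 = 2098.1 kg/min.
Total feed = 3907 kg/min; overhead = 3907 − 2098.1 = 1808.9 kg/min.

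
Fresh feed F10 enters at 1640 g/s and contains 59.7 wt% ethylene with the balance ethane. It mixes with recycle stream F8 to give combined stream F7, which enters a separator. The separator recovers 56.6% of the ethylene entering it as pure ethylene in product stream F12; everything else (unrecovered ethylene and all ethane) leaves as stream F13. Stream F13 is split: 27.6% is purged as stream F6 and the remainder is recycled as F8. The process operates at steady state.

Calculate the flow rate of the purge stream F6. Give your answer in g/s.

831.9 g/s

ethane enters only via F10 and leaves only via the purge: 1640×0.403 = 0.276×(ethane in F13), and the separator passes all ethane, so ethane in F7 = ethane in F13 = 2394.6 g/s.
ethylene in F7: m_A = 1640×0.597 + (1−0.276)·(1−0.566)·m_A, so m_A = 979.08/0.6858 = 1427.7 g/s.
F13 = (1−0.566)×1427.7 + 2394.6 = 3014.3 g/s.
Purge F6 = 0.276×3014.3 = 831.93 g/s.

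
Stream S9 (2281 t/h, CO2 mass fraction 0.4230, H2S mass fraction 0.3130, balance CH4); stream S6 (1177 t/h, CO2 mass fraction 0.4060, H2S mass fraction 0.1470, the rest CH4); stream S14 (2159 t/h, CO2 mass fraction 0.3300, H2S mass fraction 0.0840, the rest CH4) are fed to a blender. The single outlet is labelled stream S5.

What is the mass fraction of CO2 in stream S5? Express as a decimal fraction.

0.3837

Total flow out = 2281 + 1177 + 2159 = 5617 t/h.
CO2 in = 2281×0.423 + 1177×0.406 + 2159×0.330 = 2155.2 t/h.
CO2 mass fraction in S5 = 2155.2/5617 = 0.3837.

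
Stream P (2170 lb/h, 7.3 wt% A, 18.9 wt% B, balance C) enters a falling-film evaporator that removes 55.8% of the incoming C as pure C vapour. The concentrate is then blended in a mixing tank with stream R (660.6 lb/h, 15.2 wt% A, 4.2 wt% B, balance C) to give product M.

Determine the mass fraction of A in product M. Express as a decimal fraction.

0.134

Vapour removed = 0.558×0.738×2170 = 893.61 lb/h; concentrate = 1276.4 lb/h.
A reaching the mixer = 158.41 (from concentrate) + 660.6×0.152 = 258.82 lb/h.
Product flow = 1276.4 + 660.6 = 1937 lb/h; A fraction = 0.134.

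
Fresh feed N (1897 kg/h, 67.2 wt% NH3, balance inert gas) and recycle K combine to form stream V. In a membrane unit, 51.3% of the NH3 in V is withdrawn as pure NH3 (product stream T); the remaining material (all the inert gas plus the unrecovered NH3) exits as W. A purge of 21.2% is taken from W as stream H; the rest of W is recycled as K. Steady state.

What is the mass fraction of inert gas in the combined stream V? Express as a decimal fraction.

inert gas enters only via N and leaves only via the purge: 1897×0.328 = 0.212×(inert gas in W), and the membrane unit passes all inert gas, so inert gas in V = inert gas in W = 2935 kg/h.
NH3 in V: m_A = 1897×0.672 + (1−0.212)·(1−0.513)·m_A, so m_A = 1274.8/0.6162 = 2068.6 kg/h.
V = 2068.6 + 2935 = 5003.6 kg/h.
inert gas fraction in V = 2935/5003.6 = 0.587.

0.587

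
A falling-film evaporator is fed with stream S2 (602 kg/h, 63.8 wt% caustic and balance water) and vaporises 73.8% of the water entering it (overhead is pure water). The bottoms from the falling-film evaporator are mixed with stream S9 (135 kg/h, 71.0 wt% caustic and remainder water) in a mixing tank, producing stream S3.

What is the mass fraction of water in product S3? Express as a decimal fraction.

0.167

Vapour removed = 0.738×0.362×602 = 160.83 kg/h; concentrate = 441.17 kg/h.
water reaching the mixer = 57.096 (from concentrate) + 135×0.290 = 96.246 kg/h.
Product flow = 441.17 + 135 = 576.17 kg/h; water fraction = 0.167.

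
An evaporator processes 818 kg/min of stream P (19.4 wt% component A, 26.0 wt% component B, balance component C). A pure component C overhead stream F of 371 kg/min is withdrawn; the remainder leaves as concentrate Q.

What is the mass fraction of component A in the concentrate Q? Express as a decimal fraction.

component A is not removed: 818×0.194 = 158.69 kg/min of component A enters Q.
Concentrate = 818 − 371 = 447 kg/min.
Mass fraction = 158.69/447 = 0.355.

0.355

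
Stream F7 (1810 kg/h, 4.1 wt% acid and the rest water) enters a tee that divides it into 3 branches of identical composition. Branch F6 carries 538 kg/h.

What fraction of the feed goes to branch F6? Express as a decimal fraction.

0.297

Fraction to F6 = 538/1810 = 0.2972.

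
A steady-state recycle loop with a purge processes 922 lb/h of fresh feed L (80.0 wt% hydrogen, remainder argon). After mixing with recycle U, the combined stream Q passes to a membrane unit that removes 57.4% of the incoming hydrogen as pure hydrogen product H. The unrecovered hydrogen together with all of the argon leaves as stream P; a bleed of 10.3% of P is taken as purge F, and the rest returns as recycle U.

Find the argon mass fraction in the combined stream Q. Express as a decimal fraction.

argon enters only via L and leaves only via the purge: 922×0.200 = 0.103×(argon in P), and the membrane unit passes all argon, so argon in Q = argon in P = 1790.3 lb/h.
hydrogen in Q: m_A = 922×0.800 + (1−0.103)·(1−0.574)·m_A, so m_A = 737.6/0.6179 = 1193.8 lb/h.
Q = 1193.8 + 1790.3 = 2984.1 lb/h.
argon fraction in Q = 1790.3/2984.1 = 0.600.

0.600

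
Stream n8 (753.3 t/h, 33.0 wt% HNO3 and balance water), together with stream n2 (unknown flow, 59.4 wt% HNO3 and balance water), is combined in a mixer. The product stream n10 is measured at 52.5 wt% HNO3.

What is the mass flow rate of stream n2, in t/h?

2129 t/h

Let n2 be the unknown flow. Total out = 753.3 + n2.
HNO3 balance: 248.59 + 0.594·n2 = 0.525·(753.3 + n2)
(0.594 − 0.525)·n2 = 0.525×753.3 − 248.59 = 146.89
n2 = 146.89 / 0.069 = 2128.9 t/h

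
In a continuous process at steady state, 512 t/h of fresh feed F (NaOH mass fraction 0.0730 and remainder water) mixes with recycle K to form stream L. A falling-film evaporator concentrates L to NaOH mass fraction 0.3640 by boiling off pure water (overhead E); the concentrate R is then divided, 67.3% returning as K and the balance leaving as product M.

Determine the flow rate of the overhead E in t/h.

Overall NaOH balance (none leaves overhead): NaOH in fresh feed = NaOH in product, i.e. 512×0.073 = (1−0.673)·R·0.364.
R = 37.376/(0.364×0.327) = 314.01 t/h.
Recycle K = 0.673×314.01 = 211.33 t/h.
Combined feed L = 512 + 211.33 = 723.33 t/h.
Overhead E = L − R = 723.33 − 314.01 = 409.32 t/h.

409.3 t/h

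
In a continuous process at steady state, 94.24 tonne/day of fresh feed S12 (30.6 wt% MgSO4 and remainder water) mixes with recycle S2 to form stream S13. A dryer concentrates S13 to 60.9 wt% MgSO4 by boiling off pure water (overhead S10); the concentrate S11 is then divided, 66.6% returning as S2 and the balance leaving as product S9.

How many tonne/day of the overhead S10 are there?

Overall MgSO4 balance (none leaves overhead): MgSO4 in fresh feed = MgSO4 in product, i.e. 94.24×0.306 = (1−0.666)·S11·0.609.
S11 = 28.837/(0.609×0.334) = 141.77 tonne/day.
Recycle S2 = 0.666×141.77 = 94.421 tonne/day.
Combined feed S13 = 94.24 + 94.421 = 188.66 tonne/day.
Overhead S10 = S13 − S11 = 188.66 − 141.77 = 46.888 tonne/day.

46.89 tonne/day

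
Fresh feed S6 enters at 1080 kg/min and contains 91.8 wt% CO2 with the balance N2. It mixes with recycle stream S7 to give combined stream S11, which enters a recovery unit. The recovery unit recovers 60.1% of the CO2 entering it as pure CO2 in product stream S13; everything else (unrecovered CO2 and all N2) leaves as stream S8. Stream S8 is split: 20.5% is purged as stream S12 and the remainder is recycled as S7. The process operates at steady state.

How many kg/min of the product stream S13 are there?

CO2 in S11: m_A = 1080×0.918 + (1−0.205)·(1−0.601)·m_A, so m_A = 991.44/0.6828 = 1452 kg/min.
Product S13 = 0.601×1452 = 872.67 kg/min.

872.7 kg/min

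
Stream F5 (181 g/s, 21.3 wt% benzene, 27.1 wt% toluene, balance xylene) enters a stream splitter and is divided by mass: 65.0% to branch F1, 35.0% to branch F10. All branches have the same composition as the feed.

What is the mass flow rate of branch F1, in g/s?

Branch F1 flow = 0.650×181 = 117.65 g/s.

117.7 g/s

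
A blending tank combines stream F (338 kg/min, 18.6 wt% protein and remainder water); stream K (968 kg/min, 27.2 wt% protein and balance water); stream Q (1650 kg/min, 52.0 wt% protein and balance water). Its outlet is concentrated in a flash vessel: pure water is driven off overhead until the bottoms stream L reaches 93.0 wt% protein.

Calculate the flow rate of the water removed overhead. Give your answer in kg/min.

protein entering = 338×0.186 + 968×0.272 + 1650×0.520 = 1184.2 kg/min.
All protein reports to L, so L = 1184.2/0.930 = 1273.3 kg/min.
Total feed = 2956 kg/min; overhead = 2956 − 1273.3 = 1682.7 kg/min.

1683 kg/min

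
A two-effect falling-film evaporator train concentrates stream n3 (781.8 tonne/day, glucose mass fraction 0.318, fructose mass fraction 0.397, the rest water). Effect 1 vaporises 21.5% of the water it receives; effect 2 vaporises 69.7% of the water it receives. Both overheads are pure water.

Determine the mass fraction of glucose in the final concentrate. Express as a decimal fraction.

water in feed = 781.8×0.285 = 222.81 tonne/day.
After stage 1: water left = (1−0.215)×222.81 = 174.91; stream total = 733.9 tonne/day.
After stage 2: water left = (1−0.697)×174.91 = 52.997; final concentrate = 611.98 tonne/day.
glucose fraction = 248.61/611.98 = 0.406.

0.406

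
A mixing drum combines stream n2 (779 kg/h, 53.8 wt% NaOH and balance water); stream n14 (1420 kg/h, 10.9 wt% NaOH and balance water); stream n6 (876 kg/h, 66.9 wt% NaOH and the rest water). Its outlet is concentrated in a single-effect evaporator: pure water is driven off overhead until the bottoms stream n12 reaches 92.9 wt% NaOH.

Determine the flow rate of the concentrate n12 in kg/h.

NaOH entering = 779×0.538 + 1420×0.109 + 876×0.669 = 1159.9 kg/h.
All NaOH reports to n12, so n12 = 1159.9/0.929 = 1248.6 kg/h.

1249 kg/h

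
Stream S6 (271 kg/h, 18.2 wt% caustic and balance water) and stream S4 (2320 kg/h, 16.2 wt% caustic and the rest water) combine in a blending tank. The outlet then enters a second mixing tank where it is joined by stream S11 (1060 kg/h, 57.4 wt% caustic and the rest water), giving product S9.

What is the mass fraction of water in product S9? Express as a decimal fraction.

Overall, product flow = 3651 kg/h.
water in = 271×0.818 + 2320×0.838 + 1060×0.426 = 2617.4 kg/h.
water fraction in S9 = 0.7169.

0.7169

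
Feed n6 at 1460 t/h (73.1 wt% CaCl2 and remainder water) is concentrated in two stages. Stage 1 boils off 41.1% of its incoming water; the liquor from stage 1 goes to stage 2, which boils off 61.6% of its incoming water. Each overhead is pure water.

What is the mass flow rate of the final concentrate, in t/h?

water in feed = 1460×0.269 = 392.74 t/h.
After stage 1: water left = (1−0.411)×392.74 = 231.32; stream total = 1298.6 t/h.
After stage 2: water left = (1−0.616)×231.32 = 88.828; final concentrate = 1156.1 t/h.

1156 t/h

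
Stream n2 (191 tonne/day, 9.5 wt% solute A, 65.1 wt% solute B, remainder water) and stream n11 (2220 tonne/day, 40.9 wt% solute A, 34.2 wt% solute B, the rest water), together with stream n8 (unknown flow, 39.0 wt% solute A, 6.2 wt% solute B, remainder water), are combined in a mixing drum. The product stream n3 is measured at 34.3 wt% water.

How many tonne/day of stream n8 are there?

Let n8 be the unknown flow. Total out = 2411 + n8.
water balance: 601.29 + 0.548·n8 = 0.343·(2411 + n8)
(0.548 − 0.343)·n8 = 0.343×2411 − 601.29 = 225.68
n8 = 225.68 / 0.205 = 1100.9 tonne/day

1101 tonne/day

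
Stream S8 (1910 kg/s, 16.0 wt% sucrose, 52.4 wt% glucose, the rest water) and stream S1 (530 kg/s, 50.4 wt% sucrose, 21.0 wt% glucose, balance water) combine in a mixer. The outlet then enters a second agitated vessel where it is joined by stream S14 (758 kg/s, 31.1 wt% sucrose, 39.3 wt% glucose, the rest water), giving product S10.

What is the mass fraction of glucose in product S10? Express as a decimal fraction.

Overall, product flow = 3198 kg/s.
glucose in = 1910×0.524 + 530×0.210 + 758×0.393 = 1410 kg/s.
glucose fraction in S10 = 0.4409.

0.4409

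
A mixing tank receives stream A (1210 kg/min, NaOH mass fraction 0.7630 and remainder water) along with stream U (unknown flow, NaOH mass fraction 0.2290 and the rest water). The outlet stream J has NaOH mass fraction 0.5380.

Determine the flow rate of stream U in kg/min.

Let U be the unknown flow. Total out = 1210 + U.
NaOH balance: 923.23 + 0.229·U = 0.538·(1210 + U)
(0.229 − 0.538)·U = 0.538×1210 − 923.23 = -272.25
U = -272.25 / -0.309 = 881.07 kg/min

881.1 kg/min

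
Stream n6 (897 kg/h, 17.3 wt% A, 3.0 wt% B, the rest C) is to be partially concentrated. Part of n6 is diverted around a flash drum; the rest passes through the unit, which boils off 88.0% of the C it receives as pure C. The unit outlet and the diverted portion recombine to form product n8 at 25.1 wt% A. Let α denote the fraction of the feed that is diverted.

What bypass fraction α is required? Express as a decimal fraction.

0.557

All 897×0.173 = 155.18 kg/h of A reaches n8, so n8 = 155.18/0.251 = 618.25 kg/h and vapour = 278.75 kg/h.
The evaporator receives (1−α)·897 of feed at 0.797 C and removes 0.880 of that C:
0.880×0.797×(1−α)×897 = 278.75
(1−α) = 278.75/629.12 = 0.4431;  α = 0.5569.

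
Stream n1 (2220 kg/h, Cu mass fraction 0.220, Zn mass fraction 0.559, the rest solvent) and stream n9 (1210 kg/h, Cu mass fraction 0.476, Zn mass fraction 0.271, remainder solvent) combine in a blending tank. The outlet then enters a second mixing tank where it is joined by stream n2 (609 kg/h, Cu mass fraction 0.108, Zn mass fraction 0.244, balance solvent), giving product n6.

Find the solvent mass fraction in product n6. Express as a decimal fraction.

Overall, product flow = 4039 kg/h.
solvent in = 2220×0.221 + 1210×0.253 + 609×0.648 = 1191.4 kg/h.
solvent fraction in n6 = 0.295.

0.295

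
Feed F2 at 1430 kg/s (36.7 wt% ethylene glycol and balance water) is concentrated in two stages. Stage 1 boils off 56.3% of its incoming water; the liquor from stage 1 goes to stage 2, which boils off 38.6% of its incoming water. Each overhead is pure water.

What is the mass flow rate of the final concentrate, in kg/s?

767.7 kg/s

water in feed = 1430×0.633 = 905.19 kg/s.
After stage 1: water left = (1−0.563)×905.19 = 395.57; stream total = 920.38 kg/s.
After stage 2: water left = (1−0.386)×395.57 = 242.88; final concentrate = 767.69 kg/s.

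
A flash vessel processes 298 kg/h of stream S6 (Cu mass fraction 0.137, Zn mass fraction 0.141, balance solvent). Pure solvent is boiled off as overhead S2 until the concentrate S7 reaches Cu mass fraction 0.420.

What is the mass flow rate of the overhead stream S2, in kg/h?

200.8 kg/h

Cu is conserved: 298×0.137 = 40.826 kg/h all reports to the concentrate.
Concentrate = 40.826/(target fraction) = 97.205 kg/h.
Overhead = 298 − 97.205 = 200.8 kg/h.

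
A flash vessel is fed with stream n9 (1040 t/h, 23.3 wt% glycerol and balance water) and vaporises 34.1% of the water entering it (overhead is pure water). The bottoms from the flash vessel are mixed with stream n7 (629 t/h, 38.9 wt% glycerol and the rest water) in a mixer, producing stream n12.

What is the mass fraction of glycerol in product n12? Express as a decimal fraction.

Vapour removed = 0.341×0.767×1040 = 272.01 t/h; concentrate = 767.99 t/h.
glycerol reaching the mixer = 242.32 (from concentrate) + 629×0.389 = 487 t/h.
Product flow = 767.99 + 629 = 1397 t/h; glycerol fraction = 0.349.

0.349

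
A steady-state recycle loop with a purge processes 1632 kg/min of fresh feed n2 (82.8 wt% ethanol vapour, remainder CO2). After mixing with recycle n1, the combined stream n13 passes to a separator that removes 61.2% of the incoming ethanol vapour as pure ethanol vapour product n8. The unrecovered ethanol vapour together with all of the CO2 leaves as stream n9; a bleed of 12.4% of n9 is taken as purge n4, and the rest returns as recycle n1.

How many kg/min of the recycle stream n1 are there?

2679 kg/min

CO2 enters only via n2 and leaves only via the purge: 1632×0.172 = 0.124×(CO2 in n9), and the separator passes all CO2, so CO2 in n13 = CO2 in n9 = 2263.7 kg/min.
ethanol vapour in n13: m_A = 1632×0.828 + (1−0.124)·(1−0.612)·m_A, so m_A = 1351.3/0.6601 = 2047.1 kg/min.
n9 = (1−0.612)×2047.1 + 2263.7 = 3058 kg/min.
Recycle n1 = (1−0.124)×3058 = 2678.8 kg/min.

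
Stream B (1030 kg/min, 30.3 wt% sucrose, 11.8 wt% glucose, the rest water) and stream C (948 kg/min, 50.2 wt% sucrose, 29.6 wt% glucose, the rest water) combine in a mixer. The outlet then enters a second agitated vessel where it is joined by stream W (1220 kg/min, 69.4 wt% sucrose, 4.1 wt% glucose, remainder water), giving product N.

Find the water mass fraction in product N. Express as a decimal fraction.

Overall, product flow = 3198 kg/min.
water in = 1030×0.579 + 948×0.202 + 1220×0.265 = 1111.2 kg/min.
water fraction in N = 0.347.

0.347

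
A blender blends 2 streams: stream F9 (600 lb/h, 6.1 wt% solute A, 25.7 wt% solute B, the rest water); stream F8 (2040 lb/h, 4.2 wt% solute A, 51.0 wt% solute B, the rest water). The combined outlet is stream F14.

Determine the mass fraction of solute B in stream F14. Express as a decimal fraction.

Total flow out = 600 + 2040 = 2640 lb/h.
solute B in = 600×0.257 + 2040×0.510 = 1194.6 lb/h.
solute B mass fraction in F14 = 1194.6/2640 = 0.453.

0.453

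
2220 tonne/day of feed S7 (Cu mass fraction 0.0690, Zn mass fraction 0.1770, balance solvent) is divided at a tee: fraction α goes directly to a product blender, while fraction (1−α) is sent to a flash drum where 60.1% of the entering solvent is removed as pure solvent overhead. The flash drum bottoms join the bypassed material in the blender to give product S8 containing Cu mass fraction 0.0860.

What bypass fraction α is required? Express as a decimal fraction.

0.564

All 2220×0.069 = 153.18 tonne/day of Cu reaches S8, so S8 = 153.18/0.086 = 1781.2 tonne/day and vapour = 438.84 tonne/day.
The evaporator receives (1−α)·2220 of feed at 0.754 solvent and removes 0.601 of that solvent:
0.601×0.754×(1−α)×2220 = 438.84
(1−α) = 438.84/1006 = 0.4362;  α = 0.5638.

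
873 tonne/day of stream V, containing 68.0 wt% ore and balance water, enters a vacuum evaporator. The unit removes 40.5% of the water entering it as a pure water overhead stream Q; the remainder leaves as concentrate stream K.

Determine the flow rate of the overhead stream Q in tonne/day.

113.1 tonne/day

water entering = 873×0.320 = 279.36 tonne/day; overhead removed = 0.405×279.36 = 113.14 tonne/day.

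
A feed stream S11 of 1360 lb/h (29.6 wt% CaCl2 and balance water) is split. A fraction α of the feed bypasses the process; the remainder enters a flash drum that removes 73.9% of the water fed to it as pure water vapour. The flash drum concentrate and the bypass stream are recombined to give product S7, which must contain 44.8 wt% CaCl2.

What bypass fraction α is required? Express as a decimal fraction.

0.348

All 1360×0.296 = 402.56 lb/h of CaCl2 reaches S7, so S7 = 402.56/0.448 = 898.57 lb/h and vapour = 461.43 lb/h.
The evaporator receives (1−α)·1360 of feed at 0.704 water and removes 0.739 of that water:
0.739×0.704×(1−α)×1360 = 461.43
(1−α) = 461.43/707.55 = 0.6522;  α = 0.3478.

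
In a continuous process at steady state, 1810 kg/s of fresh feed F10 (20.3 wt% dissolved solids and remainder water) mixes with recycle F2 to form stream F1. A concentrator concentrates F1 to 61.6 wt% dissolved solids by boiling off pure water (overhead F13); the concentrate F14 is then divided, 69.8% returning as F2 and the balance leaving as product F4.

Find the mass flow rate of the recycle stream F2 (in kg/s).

1379 kg/s

Overall dissolved solids balance (none leaves overhead): dissolved solids in fresh feed = dissolved solids in product, i.e. 1810×0.203 = (1−0.698)·F14·0.616.
F14 = 367.43/(0.616×0.302) = 1975.1 kg/s.
Recycle F2 = 0.698×1975.1 = 1378.6 kg/s.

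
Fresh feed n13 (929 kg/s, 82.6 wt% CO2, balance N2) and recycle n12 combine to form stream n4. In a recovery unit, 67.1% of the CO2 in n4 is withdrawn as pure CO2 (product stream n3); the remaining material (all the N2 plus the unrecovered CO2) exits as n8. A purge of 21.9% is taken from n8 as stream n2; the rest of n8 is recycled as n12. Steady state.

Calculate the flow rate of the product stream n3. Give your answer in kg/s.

CO2 in n4: m_A = 929×0.826 + (1−0.219)·(1−0.671)·m_A, so m_A = 767.35/0.7431 = 1032.7 kg/s.
Product n3 = 0.671×1032.7 = 692.95 kg/s.

692.9 kg/s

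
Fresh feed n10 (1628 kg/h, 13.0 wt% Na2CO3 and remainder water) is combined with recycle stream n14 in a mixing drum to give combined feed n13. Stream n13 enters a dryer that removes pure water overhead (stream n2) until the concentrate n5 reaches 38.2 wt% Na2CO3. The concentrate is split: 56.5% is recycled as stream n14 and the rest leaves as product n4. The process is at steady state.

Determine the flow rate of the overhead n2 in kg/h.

1074 kg/h

Overall Na2CO3 balance (none leaves overhead): Na2CO3 in fresh feed = Na2CO3 in product, i.e. 1628×0.130 = (1−0.565)·n5·0.382.
n5 = 211.64/(0.382×0.435) = 1273.6 kg/h.
Recycle n14 = 0.565×1273.6 = 719.6 kg/h.
Combined feed n13 = 1628 + 719.6 = 2347.6 kg/h.
Overhead n2 = n13 − n5 = 2347.6 − 1273.6 = 1074 kg/h.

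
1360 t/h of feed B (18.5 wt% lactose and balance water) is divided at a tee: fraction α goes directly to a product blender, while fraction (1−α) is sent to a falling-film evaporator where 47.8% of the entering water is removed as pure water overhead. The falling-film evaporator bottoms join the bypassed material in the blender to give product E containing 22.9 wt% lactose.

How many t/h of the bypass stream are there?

All 1360×0.185 = 251.6 t/h of lactose reaches E, so E = 251.6/0.229 = 1098.7 t/h and vapour = 261.31 t/h.
The evaporator receives (1−α)·1360 of feed at 0.815 water and removes 0.478 of that water:
0.478×0.815×(1−α)×1360 = 261.31
(1−α) = 261.31/529.82 = 0.4932;  α = 0.5068.
Bypass flow = 0.5068×1360 = 689.23 t/h.

689.2 t/h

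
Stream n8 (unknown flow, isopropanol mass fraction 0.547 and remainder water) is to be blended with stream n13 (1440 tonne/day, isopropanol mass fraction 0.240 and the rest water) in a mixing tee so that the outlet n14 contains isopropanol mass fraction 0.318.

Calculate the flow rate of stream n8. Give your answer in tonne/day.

490.5 tonne/day

Let n8 be the unknown flow. Total out = 1440 + n8.
isopropanol balance: 345.6 + 0.547·n8 = 0.318·(1440 + n8)
(0.547 − 0.318)·n8 = 0.318×1440 − 345.6 = 112.32
n8 = 112.32 / 0.229 = 490.48 tonne/day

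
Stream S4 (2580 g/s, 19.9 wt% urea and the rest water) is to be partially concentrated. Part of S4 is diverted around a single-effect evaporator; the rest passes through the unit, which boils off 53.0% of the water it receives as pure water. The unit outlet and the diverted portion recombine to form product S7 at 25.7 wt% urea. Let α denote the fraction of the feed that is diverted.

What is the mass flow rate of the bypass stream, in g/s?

1208 g/s

All 2580×0.199 = 513.42 g/s of urea reaches S7, so S7 = 513.42/0.257 = 1997.7 g/s and vapour = 582.26 g/s.
The evaporator receives (1−α)·2580 of feed at 0.801 water and removes 0.530 of that water:
0.530×0.801×(1−α)×2580 = 582.26
(1−α) = 582.26/1095.3 = 0.5316;  α = 0.4684.
Bypass flow = 0.4684×2580 = 1208.5 g/s.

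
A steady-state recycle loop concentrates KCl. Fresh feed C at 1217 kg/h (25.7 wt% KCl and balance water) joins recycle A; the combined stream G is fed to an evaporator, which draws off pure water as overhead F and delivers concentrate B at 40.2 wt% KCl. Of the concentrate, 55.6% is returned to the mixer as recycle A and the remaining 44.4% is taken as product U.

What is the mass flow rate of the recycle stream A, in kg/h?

974.3 kg/h

Overall KCl balance (none leaves overhead): KCl in fresh feed = KCl in product, i.e. 1217×0.257 = (1−0.556)·B·0.402.
B = 312.77/(0.402×0.444) = 1752.3 kg/h.
Recycle A = 0.556×1752.3 = 974.29 kg/h.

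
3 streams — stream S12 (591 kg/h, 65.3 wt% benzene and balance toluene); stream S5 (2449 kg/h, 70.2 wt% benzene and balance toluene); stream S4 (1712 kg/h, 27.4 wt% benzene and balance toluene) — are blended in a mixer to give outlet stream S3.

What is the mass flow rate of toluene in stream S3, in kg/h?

toluene out = toluene in = 591×0.347 + 2449×0.298 + 1712×0.726 = 2177.8 kg/h.

2178 kg/h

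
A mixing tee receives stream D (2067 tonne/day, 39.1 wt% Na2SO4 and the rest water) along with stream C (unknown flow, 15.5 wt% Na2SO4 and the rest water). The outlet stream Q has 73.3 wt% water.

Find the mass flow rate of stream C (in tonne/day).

2288 tonne/day

Let C be the unknown flow. Total out = 2067 + C.
water balance: 1258.8 + 0.845·C = 0.733·(2067 + C)
(0.845 − 0.733)·C = 0.733×2067 − 1258.8 = 256.31
C = 256.31 / 0.112 = 2288.5 tonne/day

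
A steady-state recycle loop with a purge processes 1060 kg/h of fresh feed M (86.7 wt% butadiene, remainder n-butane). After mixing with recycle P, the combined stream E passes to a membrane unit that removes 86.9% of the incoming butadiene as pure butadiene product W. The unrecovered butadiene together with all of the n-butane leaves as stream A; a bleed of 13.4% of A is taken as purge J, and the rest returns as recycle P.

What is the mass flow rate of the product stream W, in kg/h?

900.8 kg/h

butadiene in E: m_A = 1060×0.867 + (1−0.134)·(1−0.869)·m_A, so m_A = 919.02/0.8866 = 1036.6 kg/h.
Product W = 0.869×1036.6 = 900.82 kg/h.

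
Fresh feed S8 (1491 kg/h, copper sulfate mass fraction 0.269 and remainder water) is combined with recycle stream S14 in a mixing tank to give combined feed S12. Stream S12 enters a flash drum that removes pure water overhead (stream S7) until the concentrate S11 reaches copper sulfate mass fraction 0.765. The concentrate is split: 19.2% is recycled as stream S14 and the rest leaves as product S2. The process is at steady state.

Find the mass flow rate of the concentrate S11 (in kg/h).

648.9 kg/h

Overall copper sulfate balance (none leaves overhead): copper sulfate in fresh feed = copper sulfate in product, i.e. 1491×0.269 = (1−0.192)·S11·0.765.
S11 = 401.08/(0.765×0.808) = 648.87 kg/h.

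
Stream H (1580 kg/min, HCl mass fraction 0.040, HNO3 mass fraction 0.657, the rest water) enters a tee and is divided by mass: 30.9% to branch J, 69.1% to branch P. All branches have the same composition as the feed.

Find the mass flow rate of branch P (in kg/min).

1092 kg/min

Branch P flow = 0.691×1580 = 1091.8 kg/min.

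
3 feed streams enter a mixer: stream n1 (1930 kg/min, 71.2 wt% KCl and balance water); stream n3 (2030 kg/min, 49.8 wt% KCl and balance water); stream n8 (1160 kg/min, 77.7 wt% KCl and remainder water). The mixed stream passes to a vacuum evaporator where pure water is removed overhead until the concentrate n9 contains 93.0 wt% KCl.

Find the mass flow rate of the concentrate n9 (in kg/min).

3534 kg/min

KCl entering = 1930×0.712 + 2030×0.498 + 1160×0.777 = 3286.4 kg/min.
All KCl reports to n9, so n9 = 3286.4/0.930 = 3533.8 kg/min.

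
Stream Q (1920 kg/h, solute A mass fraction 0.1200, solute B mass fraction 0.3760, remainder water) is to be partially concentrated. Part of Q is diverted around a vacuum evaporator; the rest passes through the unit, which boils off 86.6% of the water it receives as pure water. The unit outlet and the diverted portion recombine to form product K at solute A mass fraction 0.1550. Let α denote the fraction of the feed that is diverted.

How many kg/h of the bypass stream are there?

All 1920×0.120 = 230.4 kg/h of solute A reaches K, so K = 230.4/0.155 = 1486.5 kg/h and vapour = 433.55 kg/h.
The evaporator receives (1−α)·1920 of feed at 0.504 water and removes 0.866 of that water:
0.866×0.504×(1−α)×1920 = 433.55
(1−α) = 433.55/838.01 = 0.5174;  α = 0.4826.
Bypass flow = 0.4826×1920 = 926.68 kg/h.

926.7 kg/h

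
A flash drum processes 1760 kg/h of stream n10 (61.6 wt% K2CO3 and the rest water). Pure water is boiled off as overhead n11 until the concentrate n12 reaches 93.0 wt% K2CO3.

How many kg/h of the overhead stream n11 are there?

K2CO3 is conserved: 1760×0.616 = 1084.2 kg/h all reports to the concentrate.
Concentrate = 1084.2/(target fraction) = 1165.8 kg/h.
Overhead = 1760 − 1165.8 = 594.24 kg/h.

594.2 kg/h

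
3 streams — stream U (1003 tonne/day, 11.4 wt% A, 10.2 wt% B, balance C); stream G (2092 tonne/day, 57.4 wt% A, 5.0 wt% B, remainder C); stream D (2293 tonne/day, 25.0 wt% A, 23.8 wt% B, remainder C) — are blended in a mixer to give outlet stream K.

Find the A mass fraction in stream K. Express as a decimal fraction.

0.350

Total flow out = 1003 + 2092 + 2293 = 5388 tonne/day.
A in = 1003×0.114 + 2092×0.574 + 2293×0.250 = 1888.4 tonne/day.
A mass fraction in K = 1888.4/5388 = 0.350.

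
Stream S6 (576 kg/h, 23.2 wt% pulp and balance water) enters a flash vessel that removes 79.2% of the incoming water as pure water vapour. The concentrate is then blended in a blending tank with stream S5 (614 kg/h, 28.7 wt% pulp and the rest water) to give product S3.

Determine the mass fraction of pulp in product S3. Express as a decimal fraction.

0.369

Vapour removed = 0.792×0.768×576 = 350.36 kg/h; concentrate = 225.64 kg/h.
pulp reaching the mixer = 133.63 (from concentrate) + 614×0.287 = 309.85 kg/h.
Product flow = 225.64 + 614 = 839.64 kg/h; pulp fraction = 0.369.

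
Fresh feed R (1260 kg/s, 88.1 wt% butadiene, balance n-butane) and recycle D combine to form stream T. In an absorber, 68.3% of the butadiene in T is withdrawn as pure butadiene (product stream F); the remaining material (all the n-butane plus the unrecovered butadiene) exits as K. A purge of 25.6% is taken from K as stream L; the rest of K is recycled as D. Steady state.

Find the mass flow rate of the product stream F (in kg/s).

992.2 kg/s

butadiene in T: m_A = 1260×0.881 + (1−0.256)·(1−0.683)·m_A, so m_A = 1110.1/0.7642 = 1452.7 kg/s.
Product F = 0.683×1452.7 = 992.17 kg/s.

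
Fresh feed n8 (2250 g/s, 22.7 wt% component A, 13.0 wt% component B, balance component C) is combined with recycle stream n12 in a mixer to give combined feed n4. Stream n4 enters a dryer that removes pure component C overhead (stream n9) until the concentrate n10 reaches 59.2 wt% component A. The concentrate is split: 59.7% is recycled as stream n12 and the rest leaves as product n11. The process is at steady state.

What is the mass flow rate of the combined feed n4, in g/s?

Overall component A balance (none leaves overhead): component A in fresh feed = component A in product, i.e. 2250×0.227 = (1−0.597)·n10·0.592.
n10 = 510.75/(0.592×0.403) = 2140.8 g/s.
Recycle n12 = 0.597×2140.8 = 1278.1 g/s.
Combined feed n4 = 2250 + 1278.1 = 3528.1 g/s.

3528 g/s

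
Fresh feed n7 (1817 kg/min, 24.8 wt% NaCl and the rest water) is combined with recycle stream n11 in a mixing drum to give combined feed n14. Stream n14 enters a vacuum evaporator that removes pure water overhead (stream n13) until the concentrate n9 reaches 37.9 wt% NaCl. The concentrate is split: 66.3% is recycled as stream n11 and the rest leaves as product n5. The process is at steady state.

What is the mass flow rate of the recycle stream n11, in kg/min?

2339 kg/min

Overall NaCl balance (none leaves overhead): NaCl in fresh feed = NaCl in product, i.e. 1817×0.248 = (1−0.663)·n9·0.379.
n9 = 450.62/(0.379×0.337) = 3528.1 kg/min.
Recycle n11 = 0.663×3528.1 = 2339.1 kg/min.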